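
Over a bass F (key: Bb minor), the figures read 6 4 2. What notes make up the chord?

F, Gb, Bb, Db

A second above F in this key is Gb.
A fourth above F in this key is Bb.
A sixth above F in this key is Db.
Together with the bass F, this spells Gb major seventh in third inversion.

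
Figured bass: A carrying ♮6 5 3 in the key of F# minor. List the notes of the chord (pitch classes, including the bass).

A, C#, E, F

A third above A in this key is C#.
A fifth above A in this key is E.
A sixth above A in this key is F#, made natural (F) by the ♮ figure.
Together with the bass A, this spells F augmented major seventh in first inversion.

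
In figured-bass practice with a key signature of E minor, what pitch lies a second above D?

Counting 1 letter step above D lands on E; in E minor, that letter is E.

E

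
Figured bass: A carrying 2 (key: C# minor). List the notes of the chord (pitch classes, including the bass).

A, B, D#, F#

The written figures 2 are shorthand for 6/4/2: the 6/4 are implied.
A second above A in this key is B.
A fourth above A in this key is D#.
A sixth above A in this key is F#.
Together with the bass A, this spells B dominant seventh in third inversion.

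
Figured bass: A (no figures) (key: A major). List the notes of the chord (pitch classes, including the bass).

An unfigured bass implies 5/3.
A third above A in this key is C#.
A fifth above A in this key is E.
Together with the bass A, this spells A major in root position.

A, C#, E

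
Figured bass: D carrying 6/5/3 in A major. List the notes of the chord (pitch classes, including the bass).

A third above D in this key is F#.
A fifth above D in this key is A.
A sixth above D in this key is B.
Together with the bass D, this spells B minor seventh in first inversion.

D, F#, A, B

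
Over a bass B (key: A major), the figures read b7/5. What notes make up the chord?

The written figures b7/5 are shorthand for 7/5/3: the 3 is implied.
A third above B in this key is D.
A fifth above B in this key is F#.
A seventh above B in this key is A, lowered to Ab by the flat.

B, D, F#, Ab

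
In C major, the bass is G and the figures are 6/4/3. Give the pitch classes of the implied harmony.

A third above G in this key is B.
A fourth above G in this key is C.
A sixth above G in this key is E.
Together with the bass G, this spells C major seventh in second inversion.

G, B, C, E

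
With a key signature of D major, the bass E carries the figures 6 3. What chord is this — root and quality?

C# diminished

The figures 6 3 indicate a triad in first inversion.
In first inversion the root lies a sixth above the bass: a sixth above E in D major is C#.
The chord tones are E, G, C#, giving C# diminished.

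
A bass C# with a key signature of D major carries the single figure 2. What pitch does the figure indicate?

Counting 1 letter step above C# lands on D; in D major, that letter is D.

D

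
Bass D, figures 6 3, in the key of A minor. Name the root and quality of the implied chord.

B diminished

The figures 6 3 indicate a triad in first inversion.
In first inversion the root lies a sixth above the bass: a sixth above D in A minor is B.
The chord tones are D, F, B, giving B diminished.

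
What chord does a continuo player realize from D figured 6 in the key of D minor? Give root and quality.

The figures 6 indicate a triad in first inversion.
In first inversion the root lies a sixth above the bass: a sixth above D in D minor is Bb.
The chord tones are D, F, Bb, giving Bb major.

Bb major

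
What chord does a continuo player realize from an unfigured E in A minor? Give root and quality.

An unfigured bass indicates a triad in root position.
In root position the bass is the root, so the root is E.
The chord tones are E, G, B, giving E minor.

E minor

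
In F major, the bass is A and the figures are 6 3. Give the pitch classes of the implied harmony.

A, C, F

A third above A in this key is C.
A sixth above A in this key is F.
Together with the bass A, this spells F major in first inversion.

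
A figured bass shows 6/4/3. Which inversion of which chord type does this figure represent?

seventh chord, second inversion

Intervals of 6/4/3 above the bass form a seventh chord; the bass is the fifth, so this is second inversion.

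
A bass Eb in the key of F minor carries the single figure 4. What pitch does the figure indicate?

Ab

Counting 3 letter steps above Eb lands on A; in F minor, that letter is Ab.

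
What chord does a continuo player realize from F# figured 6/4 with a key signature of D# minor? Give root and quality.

The figures 6/4 indicate a triad in second inversion.
In second inversion the root lies a fourth above the bass: a fourth above F# in D# minor is B.
The chord tones are F#, B, D#, giving B major.

B major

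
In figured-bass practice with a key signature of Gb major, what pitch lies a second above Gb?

Ab

Counting 1 letter step above Gb lands on A; in Gb major, that letter is Ab.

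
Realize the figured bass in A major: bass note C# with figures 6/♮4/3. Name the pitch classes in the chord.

C#, E, F, A

A third above C# in this key is E.
A fourth above C# in this key is F#, made natural (F) by the ♮ figure.
A sixth above C# in this key is A.
Together with the bass C#, this spells F augmented major seventh in second inversion.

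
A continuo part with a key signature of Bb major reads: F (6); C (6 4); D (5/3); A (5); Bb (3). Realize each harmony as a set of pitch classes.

F, A, D | C, F, A | D, F, A | A, C, Eb | Bb, D, F

F (6/3): F, A, D.
C (6/4): C, F, A.
D (5/3): D, F, A.
A (5/3): A, C, Eb.
Bb (5/3): Bb, D, F.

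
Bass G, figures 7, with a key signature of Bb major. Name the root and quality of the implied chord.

The figures 7 indicate a seventh chord in root position.
In root position the bass is the root, so the root is G.
The chord tones are G, Bb, D, F, giving G minor seventh.

G minor seventh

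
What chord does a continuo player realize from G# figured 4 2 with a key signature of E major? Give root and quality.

The figures 4 2 indicate a seventh chord in third inversion.
In third inversion the root lies a second above the bass: a second above G# in E major is A.
The chord tones are G#, A, C#, E, giving A major seventh.

A major seventh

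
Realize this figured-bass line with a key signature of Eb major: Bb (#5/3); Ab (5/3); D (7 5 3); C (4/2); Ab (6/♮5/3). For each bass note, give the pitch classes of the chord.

Bb, D, F# | Ab, C, Eb | D, F, Ab, C | C, D, F, Ab | Ab, C, E, F

Bb (#5/3): Bb, D, F#.
Ab (5/3): Ab, C, Eb.
D (7/5/3): D, F, Ab, C.
C (6/4/2): C, D, F, Ab.
Ab (6/♮5/3): Ab, C, E, F.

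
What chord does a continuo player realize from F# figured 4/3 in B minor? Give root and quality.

B minor seventh

The figures 4/3 indicate a seventh chord in second inversion.
In second inversion the root lies a fourth above the bass: a fourth above F# in B minor is B.
The chord tones are F#, A, B, D, giving B minor seventh.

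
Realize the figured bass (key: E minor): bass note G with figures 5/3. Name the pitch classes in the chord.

A third above G in this key is B.
A fifth above G in this key is D.
Together with the bass G, this spells G major in root position.

G, B, D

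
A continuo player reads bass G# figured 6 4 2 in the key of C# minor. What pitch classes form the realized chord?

G#, A, C#, E

A second above G# in this key is A.
A fourth above G# in this key is C#.
A sixth above G# in this key is E.
Together with the bass G#, this spells A major seventh in third inversion.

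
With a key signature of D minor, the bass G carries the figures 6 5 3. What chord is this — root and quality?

E half-diminished seventh

The figures 6 5 3 indicate a seventh chord in first inversion.
In first inversion the root lies a sixth above the bass: a sixth above G in D minor is E.
The chord tones are G, Bb, D, E, giving E half-diminished seventh.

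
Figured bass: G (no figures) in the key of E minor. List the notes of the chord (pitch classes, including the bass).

An unfigured bass implies 5/3.
A third above G in this key is B.
A fifth above G in this key is D.
Together with the bass G, this spells G major in root position.

G, B, D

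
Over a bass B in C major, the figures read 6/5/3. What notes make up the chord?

B, D, F, G

A third above B in this key is D.
A fifth above B in this key is F.
A sixth above B in this key is G.
Together with the bass B, this spells G dominant seventh in first inversion.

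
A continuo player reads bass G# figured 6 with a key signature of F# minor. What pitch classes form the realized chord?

G#, B, E

The written figures 6 are shorthand for 6/3: the 3 is implied.
A third above G# in this key is B.
A sixth above G# in this key is E.
Together with the bass G#, this spells E major in first inversion.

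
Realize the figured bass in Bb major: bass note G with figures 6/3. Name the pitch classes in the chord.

G, Bb, Eb

A third above G in this key is Bb.
A sixth above G in this key is Eb.
Together with the bass G, this spells Eb major in first inversion.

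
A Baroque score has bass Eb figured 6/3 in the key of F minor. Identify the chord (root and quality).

The figures 6/3 indicate a triad in first inversion.
In first inversion the root lies a sixth above the bass: a sixth above Eb in F minor is C.
The chord tones are Eb, G, C, giving C minor.

C minor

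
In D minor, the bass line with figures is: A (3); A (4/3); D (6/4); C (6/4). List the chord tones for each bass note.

A, C, E | A, C, D, F | D, G, Bb | C, F, A

A (5/3): A, C, E.
A (6/4/3): A, C, D, F.
D (6/4): D, G, Bb.
C (6/4): C, F, A.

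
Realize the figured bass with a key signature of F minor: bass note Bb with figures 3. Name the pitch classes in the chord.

Bb, Db, F

The written figures 3 are shorthand for 5/3: the 5 is implied.
A third above Bb in this key is Db.
A fifth above Bb in this key is F.
Together with the bass Bb, this spells Bb minor in root position.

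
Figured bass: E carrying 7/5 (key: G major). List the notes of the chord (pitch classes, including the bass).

E, G, B, D

The written figures 7/5 are shorthand for 7/5/3: the 3 is implied.
A third above E in this key is G.
A fifth above E in this key is B.
A seventh above E in this key is D.
Together with the bass E, this spells E minor seventh in root position.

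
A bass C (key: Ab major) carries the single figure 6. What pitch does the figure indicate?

Counting 5 letter steps above C lands on A; in Ab major, that letter is Ab.

Ab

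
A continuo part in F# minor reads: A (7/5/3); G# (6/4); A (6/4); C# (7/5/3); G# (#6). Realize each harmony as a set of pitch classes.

A (7/5/3): A, C#, E, G#.
G# (6/4): G#, C#, E.
A (6/4): A, D, F#.
C# (7/5/3): C#, E, G#, B.
G# (#6/3): G#, B, E#.

A, C#, E, G# | G#, C#, E | A, D, F# | C#, E, G#, B | G#, B, E#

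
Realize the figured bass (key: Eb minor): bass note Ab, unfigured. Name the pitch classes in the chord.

Ab, Cb, Eb

An unfigured bass implies 5/3.
A third above Ab in this key is Cb.
A fifth above Ab in this key is Eb.
Together with the bass Ab, this spells Ab minor in root position.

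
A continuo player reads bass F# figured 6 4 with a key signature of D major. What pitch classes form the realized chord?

F#, B, D

A fourth above F# in this key is B.
A sixth above F# in this key is D.
Together with the bass F#, this spells B minor in second inversion.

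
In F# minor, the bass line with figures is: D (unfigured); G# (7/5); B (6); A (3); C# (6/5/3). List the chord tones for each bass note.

D, F#, A | G#, B, D, F# | B, D, G# | A, C#, E | C#, E, G#, A

D (5/3): D, F#, A.
G# (7/5/3): G#, B, D, F#.
B (6/3): B, D, G#.
A (5/3): A, C#, E.
C# (6/5/3): C#, E, G#, A.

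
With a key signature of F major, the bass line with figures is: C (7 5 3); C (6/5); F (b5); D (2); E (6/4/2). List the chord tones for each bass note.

C, E, G, Bb | C, E, G, A | F, A, Cb | D, E, G, Bb | E, F, A, C

C (7/5/3): C, E, G, Bb.
C (6/5/3): C, E, G, A.
F (b5/3): F, A, Cb.
D (6/4/2): D, E, G, Bb.
E (6/4/2): E, F, A, C.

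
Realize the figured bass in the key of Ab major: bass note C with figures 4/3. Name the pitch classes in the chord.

The written figures 4/3 are shorthand for 6/4/3: the 6 is implied.
A third above C in this key is Eb.
A fourth above C in this key is F.
A sixth above C in this key is Ab.
Together with the bass C, this spells F minor seventh in second inversion.

C, Eb, F, Ab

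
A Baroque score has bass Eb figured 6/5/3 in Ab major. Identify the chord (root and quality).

The figures 6/5/3 indicate a seventh chord in first inversion.
In first inversion the root lies a sixth above the bass: a sixth above Eb in Ab major is C.
The chord tones are Eb, G, Bb, C, giving C minor seventh.

C minor seventh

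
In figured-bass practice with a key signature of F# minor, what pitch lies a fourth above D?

Counting 3 letter steps above D lands on G; in F# minor, that letter is G#.

G#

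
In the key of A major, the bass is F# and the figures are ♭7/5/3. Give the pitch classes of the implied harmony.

F#, A, C#, Eb

A third above F# in this key is A.
A fifth above F# in this key is C#.
A seventh above F# in this key is E, lowered to Eb by the flat.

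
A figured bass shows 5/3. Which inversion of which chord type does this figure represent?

Intervals of 5/3 above the bass form a triad; the bass is the root, so this is root position.

triad, root position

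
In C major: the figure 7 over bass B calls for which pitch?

Counting 6 letter steps above B lands on A; in C major, that letter is A.

A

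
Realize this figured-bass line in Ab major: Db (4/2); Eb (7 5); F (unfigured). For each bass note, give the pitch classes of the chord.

Db, Eb, G, Bb | Eb, G, Bb, Db | F, Ab, C

Db (6/4/2): Db, Eb, G, Bb.
Eb (7/5/3): Eb, G, Bb, Db.
F (5/3): F, Ab, C.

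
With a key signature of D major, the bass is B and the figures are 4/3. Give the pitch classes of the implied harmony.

B, D, E, G

The written figures 4/3 are shorthand for 6/4/3: the 6 is implied.
A third above B in this key is D.
A fourth above B in this key is E.
A sixth above B in this key is G.
Together with the bass B, this spells E minor seventh in second inversion.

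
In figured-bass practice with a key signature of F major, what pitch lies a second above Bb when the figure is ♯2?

Counting 1 letter step above Bb lands on C; in F major, that letter is C.
The #2 figure raises it a semitone, giving C#.

C#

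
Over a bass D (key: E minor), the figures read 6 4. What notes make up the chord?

D, G, B

A fourth above D in this key is G.
A sixth above D in this key is B.
Together with the bass D, this spells G major in second inversion.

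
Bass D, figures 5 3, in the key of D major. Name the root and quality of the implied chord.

The figures 5 3 indicate a triad in root position.
In root position the bass is the root, so the root is D.
The chord tones are D, F#, A, giving D major.

D major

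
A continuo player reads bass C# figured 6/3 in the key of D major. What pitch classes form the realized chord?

C#, E, A

A third above C# in this key is E.
A sixth above C# in this key is A.
Together with the bass C#, this spells A major in first inversion.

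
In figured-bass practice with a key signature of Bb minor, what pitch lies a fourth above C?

Counting 3 letter steps above C lands on F; in Bb minor, that letter is F.

F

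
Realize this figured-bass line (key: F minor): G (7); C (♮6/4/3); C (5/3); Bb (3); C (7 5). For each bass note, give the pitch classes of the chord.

G (7/5/3): G, Bb, Db, F.
C (♮6/4/3): C, Eb, F, A.
C (5/3): C, Eb, G.
Bb (5/3): Bb, Db, F.
C (7/5/3): C, Eb, G, Bb.

G, Bb, Db, F | C, Eb, F, A | C, Eb, G | Bb, Db, F | C, Eb, G, Bb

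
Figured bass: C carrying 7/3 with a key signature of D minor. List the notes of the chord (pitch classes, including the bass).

C, E, G, Bb

The written figures 7/3 are shorthand for 7/5/3: the 5 is implied.
A third above C in this key is E.
A fifth above C in this key is G.
A seventh above C in this key is Bb.
Together with the bass C, this spells C dominant seventh in root position.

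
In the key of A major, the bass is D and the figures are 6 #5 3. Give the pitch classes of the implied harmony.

D, F#, A#, B

A third above D in this key is F#.
A fifth above D in this key is A, raised to A# by the sharp.
A sixth above D in this key is B.
Together with the bass D, this spells B minor-major seventh in first inversion.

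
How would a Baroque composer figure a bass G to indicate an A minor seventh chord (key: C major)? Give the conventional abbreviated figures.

4/2

G is the seventh of A minor seventh, so the chord is in third inversion.
A seventh chord in third inversion is figured 6/4/2, conventionally abbreviated 4/2.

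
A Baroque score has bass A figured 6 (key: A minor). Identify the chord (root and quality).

The figures 6 indicate a triad in first inversion.
In first inversion the root lies a sixth above the bass: a sixth above A in A minor is F.
The chord tones are A, C, F, giving F major.

F major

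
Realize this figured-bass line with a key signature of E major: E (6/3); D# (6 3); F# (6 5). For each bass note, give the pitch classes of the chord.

E (6/3): E, G#, C#.
D# (6/3): D#, F#, B.
F# (6/5/3): F#, A, C#, D#.

E, G#, C# | D#, F#, B | F#, A, C#, D#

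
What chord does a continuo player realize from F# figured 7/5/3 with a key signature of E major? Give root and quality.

The figures 7/5/3 indicate a seventh chord in root position.
In root position the bass is the root, so the root is F#.
The chord tones are F#, A, C#, E, giving F# minor seventh.

F# minor seventh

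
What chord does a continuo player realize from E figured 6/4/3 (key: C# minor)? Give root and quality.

The figures 6/4/3 indicate a seventh chord in second inversion.
In second inversion the root lies a fourth above the bass: a fourth above E in C# minor is A.
The chord tones are E, G#, A, C#, giving A major seventh.

A major seventh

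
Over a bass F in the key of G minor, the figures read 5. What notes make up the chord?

The written figures 5 are shorthand for 5/3: the 3 is implied.
A third above F in this key is A.
A fifth above F in this key is C.
Together with the bass F, this spells F major in root position.

F, A, C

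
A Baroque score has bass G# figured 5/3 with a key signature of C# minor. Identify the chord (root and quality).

G# minor

The figures 5/3 indicate a triad in root position.
In root position the bass is the root, so the root is G#.
The chord tones are G#, B, D#, giving G# minor.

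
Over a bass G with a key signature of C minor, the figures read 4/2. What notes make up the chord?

G, Ab, C, Eb

The written figures 4/2 are shorthand for 6/4/2: the 6 is implied.
A second above G in this key is Ab.
A fourth above G in this key is C.
A sixth above G in this key is Eb.
Together with the bass G, this spells Ab major seventh in third inversion.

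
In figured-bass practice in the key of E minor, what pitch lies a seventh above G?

Counting 6 letter steps above G lands on F; in E minor, that letter is F#.

F#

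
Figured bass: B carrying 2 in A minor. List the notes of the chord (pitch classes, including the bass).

B, C, E, G

The written figures 2 are shorthand for 6/4/2: the 6/4 are implied.
A second above B in this key is C.
A fourth above B in this key is E.
A sixth above B in this key is G.
Together with the bass B, this spells C major seventh in third inversion.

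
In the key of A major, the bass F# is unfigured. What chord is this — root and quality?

An unfigured bass indicates a triad in root position.
In root position the bass is the root, so the root is F#.
The chord tones are F#, A, C#, giving F# minor.

F# minor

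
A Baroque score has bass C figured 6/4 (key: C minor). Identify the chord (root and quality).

F minor

The figures 6/4 indicate a triad in second inversion.
In second inversion the root lies a fourth above the bass: a fourth above C in C minor is F.
The chord tones are C, F, Ab, giving F minor.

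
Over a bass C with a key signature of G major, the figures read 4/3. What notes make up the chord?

The written figures 4/3 are shorthand for 6/4/3: the 6 is implied.
A third above C in this key is E.
A fourth above C in this key is F#.
A sixth above C in this key is A.
Together with the bass C, this spells F# half-diminished seventh in second inversion.

C, E, F#, A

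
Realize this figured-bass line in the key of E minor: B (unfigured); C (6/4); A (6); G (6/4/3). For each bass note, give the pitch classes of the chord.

B, D, F# | C, F#, A | A, C, F# | G, B, C, E

B (5/3): B, D, F#.
C (6/4): C, F#, A.
A (6/3): A, C, F#.
G (6/4/3): G, B, C, E.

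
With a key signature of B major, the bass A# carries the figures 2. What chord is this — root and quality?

The figures 2 indicate a seventh chord in third inversion.
In third inversion the root lies a second above the bass: a second above A# in B major is B.
The chord tones are A#, B, D#, F#, giving B major seventh.

B major seventh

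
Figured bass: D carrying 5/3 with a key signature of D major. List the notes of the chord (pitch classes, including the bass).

D, F#, A

A third above D in this key is F#.
A fifth above D in this key is A.
Together with the bass D, this spells D major in root position.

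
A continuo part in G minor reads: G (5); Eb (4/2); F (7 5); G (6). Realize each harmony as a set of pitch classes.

G (5/3): G, Bb, D.
Eb (6/4/2): Eb, F, A, C.
F (7/5/3): F, A, C, Eb.
G (6/3): G, Bb, Eb.

G, Bb, D | Eb, F, A, C | F, A, C, Eb | G, Bb, Eb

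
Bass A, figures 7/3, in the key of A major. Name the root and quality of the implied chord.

The figures 7/3 indicate a seventh chord in root position.
In root position the bass is the root, so the root is A.
The chord tones are A, C#, E, G#, giving A major seventh.

A major seventh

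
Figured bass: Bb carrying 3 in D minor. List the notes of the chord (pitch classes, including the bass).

The written figures 3 are shorthand for 5/3: the 5 is implied.
A third above Bb in this key is D.
A fifth above Bb in this key is F.
Together with the bass Bb, this spells Bb major in root position.

Bb, D, F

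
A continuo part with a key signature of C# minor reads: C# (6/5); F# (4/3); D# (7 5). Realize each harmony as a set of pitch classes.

C#, E, G#, A | F#, A, B, D# | D#, F#, A, C#

C# (6/5/3): C#, E, G#, A.
F# (6/4/3): F#, A, B, D#.
D# (7/5/3): D#, F#, A, C#.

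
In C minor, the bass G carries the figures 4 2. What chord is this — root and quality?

The figures 4 2 indicate a seventh chord in third inversion.
In third inversion the root lies a second above the bass: a second above G in C minor is Ab.
The chord tones are G, Ab, C, Eb, giving Ab major seventh.

Ab major seventh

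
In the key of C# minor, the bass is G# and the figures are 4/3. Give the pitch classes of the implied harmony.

The written figures 4/3 are shorthand for 6/4/3: the 6 is implied.
A third above G# in this key is B.
A fourth above G# in this key is C#.
A sixth above G# in this key is E.
Together with the bass G#, this spells C# minor seventh in second inversion.

G#, B, C#, E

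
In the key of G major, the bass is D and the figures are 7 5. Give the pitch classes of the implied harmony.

D, F#, A, C

The written figures 7 5 are shorthand for 7/5/3: the 3 is implied.
A third above D in this key is F#.
A fifth above D in this key is A.
A seventh above D in this key is C.
Together with the bass D, this spells D dominant seventh in root position.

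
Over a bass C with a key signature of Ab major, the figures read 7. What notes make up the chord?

The written figures 7 are shorthand for 7/5/3: the 5/3 are implied.
A third above C in this key is Eb.
A fifth above C in this key is G.
A seventh above C in this key is Bb.
Together with the bass C, this spells C minor seventh in root position.

C, Eb, G, Bb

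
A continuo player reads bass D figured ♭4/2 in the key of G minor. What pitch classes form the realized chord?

The written figures ♭4/2 are shorthand for 6/4/2: the 6 is implied.
A second above D in this key is Eb.
A fourth above D in this key is G, lowered to Gb by the flat.
A sixth above D in this key is Bb.
Together with the bass D, this spells Eb minor-major seventh in third inversion.

D, Eb, Gb, Bb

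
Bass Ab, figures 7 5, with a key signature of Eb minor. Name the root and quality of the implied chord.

The figures 7 5 indicate a seventh chord in root position.
In root position the bass is the root, so the root is Ab.
The chord tones are Ab, Cb, Eb, Gb, giving Ab minor seventh.

Ab minor seventh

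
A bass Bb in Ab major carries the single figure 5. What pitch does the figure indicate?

F

Counting 4 letter steps above Bb lands on F; in Ab major, that letter is F.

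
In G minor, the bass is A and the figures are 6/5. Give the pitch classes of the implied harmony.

The written figures 6/5 are shorthand for 6/5/3: the 3 is implied.
A third above A in this key is C.
A fifth above A in this key is Eb.
A sixth above A in this key is F.
Together with the bass A, this spells F dominant seventh in first inversion.

A, C, Eb, F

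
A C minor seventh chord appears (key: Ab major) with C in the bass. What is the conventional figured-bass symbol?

C is the root of C minor seventh, so the chord is in root position.
A seventh chord in root position is figured 7/5/3, conventionally abbreviated 7.

7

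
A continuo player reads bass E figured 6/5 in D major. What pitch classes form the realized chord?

E, G, B, C#

The written figures 6/5 are shorthand for 6/5/3: the 3 is implied.
A third above E in this key is G.
A fifth above E in this key is B.
A sixth above E in this key is C#.
Together with the bass E, this spells C# half-diminished seventh in first inversion.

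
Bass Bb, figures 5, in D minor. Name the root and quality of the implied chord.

Bb major

The figures 5 indicate a triad in root position.
In root position the bass is the root, so the root is Bb.
The chord tones are Bb, D, F, giving Bb major.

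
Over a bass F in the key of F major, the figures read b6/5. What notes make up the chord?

F, A, C, Db

The written figures b6/5 are shorthand for 6/5/3: the 3 is implied.
A third above F in this key is A.
A fifth above F in this key is C.
A sixth above F in this key is D, lowered to Db by the flat.
Together with the bass F, this spells Db augmented major seventh in first inversion.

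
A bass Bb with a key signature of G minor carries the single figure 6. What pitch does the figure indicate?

G

Counting 5 letter steps above Bb lands on G; in G minor, that letter is G.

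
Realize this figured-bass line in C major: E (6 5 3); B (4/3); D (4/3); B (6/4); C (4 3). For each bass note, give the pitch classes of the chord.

E (6/5/3): E, G, B, C.
B (6/4/3): B, D, E, G.
D (6/4/3): D, F, G, B.
B (6/4): B, E, G.
C (6/4/3): C, E, F, A.

E, G, B, C | B, D, E, G | D, F, G, B | B, E, G | C, E, F, A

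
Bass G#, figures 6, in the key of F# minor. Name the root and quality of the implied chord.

E major

The figures 6 indicate a triad in first inversion.
In first inversion the root lies a sixth above the bass: a sixth above G# in F# minor is E.
The chord tones are G#, B, E, giving E major.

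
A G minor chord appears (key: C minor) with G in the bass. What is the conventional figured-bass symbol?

no figures

G is the root of G minor, so the chord is in root position.
A triad in root position is figured 5/3, conventionally abbreviated (no figures — root-position triad).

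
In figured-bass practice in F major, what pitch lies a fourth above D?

G

Counting 3 letter steps above D lands on G; in F major, that letter is G.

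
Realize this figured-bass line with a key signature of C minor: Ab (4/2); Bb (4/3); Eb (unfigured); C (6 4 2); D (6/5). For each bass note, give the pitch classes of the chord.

Ab (6/4/2): Ab, Bb, D, F.
Bb (6/4/3): Bb, D, Eb, G.
Eb (5/3): Eb, G, Bb.
C (6/4/2): C, D, F, Ab.
D (6/5/3): D, F, Ab, Bb.

Ab, Bb, D, F | Bb, D, Eb, G | Eb, G, Bb | C, D, F, Ab | D, F, Ab, Bb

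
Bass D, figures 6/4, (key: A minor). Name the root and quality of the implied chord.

G major

The figures 6/4 indicate a triad in second inversion.
In second inversion the root lies a fourth above the bass: a fourth above D in A minor is G.
The chord tones are D, G, B, giving G major.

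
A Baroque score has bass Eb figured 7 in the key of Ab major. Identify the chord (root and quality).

Eb dominant seventh

The figures 7 indicate a seventh chord in root position.
In root position the bass is the root, so the root is Eb.
The chord tones are Eb, G, Bb, Db, giving Eb dominant seventh.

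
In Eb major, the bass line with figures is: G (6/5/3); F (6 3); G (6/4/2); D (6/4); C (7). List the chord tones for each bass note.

G (6/5/3): G, Bb, D, Eb.
F (6/3): F, Ab, D.
G (6/4/2): G, Ab, C, Eb.
D (6/4): D, G, Bb.
C (7/5/3): C, Eb, G, Bb.

G, Bb, D, Eb | F, Ab, D | G, Ab, C, Eb | D, G, Bb | C, Eb, G, Bb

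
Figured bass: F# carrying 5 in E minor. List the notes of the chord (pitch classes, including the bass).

The written figures 5 are shorthand for 5/3: the 3 is implied.
A third above F# in this key is A.
A fifth above F# in this key is C.
Together with the bass F#, this spells F# diminished in root position.

F#, A, C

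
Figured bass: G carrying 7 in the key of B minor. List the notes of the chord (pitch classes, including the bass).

G, B, D, F#

The written figures 7 are shorthand for 7/5/3: the 5/3 are implied.
A third above G in this key is B.
A fifth above G in this key is D.
A seventh above G in this key is F#.
Together with the bass G, this spells G major seventh in root position.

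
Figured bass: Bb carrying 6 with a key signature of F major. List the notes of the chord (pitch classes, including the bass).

Bb, D, G

The written figures 6 are shorthand for 6/3: the 3 is implied.
A third above Bb in this key is D.
A sixth above Bb in this key is G.
Together with the bass Bb, this spells G minor in first inversion.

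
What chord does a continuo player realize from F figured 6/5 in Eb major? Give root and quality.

The figures 6/5 indicate a seventh chord in first inversion.
In first inversion the root lies a sixth above the bass: a sixth above F in Eb major is D.
The chord tones are F, Ab, C, D, giving D half-diminished seventh.

D half-diminished seventh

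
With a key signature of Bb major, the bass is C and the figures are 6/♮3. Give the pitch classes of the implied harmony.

C, E, A

A third above C in this key is Eb, made natural (E) by the ♮ figure.
A sixth above C in this key is A.
Together with the bass C, this spells A minor in first inversion.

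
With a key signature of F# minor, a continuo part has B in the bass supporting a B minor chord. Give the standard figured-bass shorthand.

B is the root of B minor, so the chord is in root position.
A triad in root position is figured 5/3, conventionally abbreviated (no figures — root-position triad).

no figures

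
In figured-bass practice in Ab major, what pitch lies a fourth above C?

Counting 3 letter steps above C lands on F; in Ab major, that letter is F.

F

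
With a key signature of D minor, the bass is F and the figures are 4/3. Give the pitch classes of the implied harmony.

F, A, Bb, D

The written figures 4/3 are shorthand for 6/4/3: the 6 is implied.
A third above F in this key is A.
A fourth above F in this key is Bb.
A sixth above F in this key is D.
Together with the bass F, this spells Bb major seventh in second inversion.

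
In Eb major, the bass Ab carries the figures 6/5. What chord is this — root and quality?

F minor seventh

The figures 6/5 indicate a seventh chord in first inversion.
In first inversion the root lies a sixth above the bass: a sixth above Ab in Eb major is F.
The chord tones are Ab, C, Eb, F, giving F minor seventh.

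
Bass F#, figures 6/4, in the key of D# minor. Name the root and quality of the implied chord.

B major

The figures 6/4 indicate a triad in second inversion.
In second inversion the root lies a fourth above the bass: a fourth above F# in D# minor is B.
The chord tones are F#, B, D#, giving B major.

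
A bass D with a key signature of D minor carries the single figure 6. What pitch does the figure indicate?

Counting 5 letter steps above D lands on B; in D minor, that letter is Bb.

Bb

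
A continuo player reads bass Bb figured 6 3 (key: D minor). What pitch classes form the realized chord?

A third above Bb in this key is D.
A sixth above Bb in this key is G.
Together with the bass Bb, this spells G minor in first inversion.

Bb, D, G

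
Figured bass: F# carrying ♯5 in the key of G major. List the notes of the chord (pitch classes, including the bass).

F#, A, C#

The written figures ♯5 are shorthand for 5/3: the 3 is implied.
A third above F# in this key is A.
A fifth above F# in this key is C, raised to C# by the sharp.
Together with the bass F#, this spells F# minor in root position.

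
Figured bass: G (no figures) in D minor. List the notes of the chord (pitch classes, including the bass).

G, Bb, D

An unfigured bass implies 5/3.
A third above G in this key is Bb.
A fifth above G in this key is D.
Together with the bass G, this spells G minor in root position.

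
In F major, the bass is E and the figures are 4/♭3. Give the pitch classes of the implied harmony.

E, Gb, A, C

The written figures 4/♭3 are shorthand for 6/4/3: the 6 is implied.
A third above E in this key is G, lowered to Gb by the flat.
A fourth above E in this key is A.
A sixth above E in this key is C.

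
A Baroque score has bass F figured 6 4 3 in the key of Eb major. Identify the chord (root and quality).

The figures 6 4 3 indicate a seventh chord in second inversion.
In second inversion the root lies a fourth above the bass: a fourth above F in Eb major is Bb.
The chord tones are F, Ab, Bb, D, giving Bb dominant seventh.

Bb dominant seventh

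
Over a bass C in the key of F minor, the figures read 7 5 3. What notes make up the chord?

A third above C in this key is Eb.
A fifth above C in this key is G.
A seventh above C in this key is Bb.
Together with the bass C, this spells C minor seventh in root position.

C, Eb, G, Bb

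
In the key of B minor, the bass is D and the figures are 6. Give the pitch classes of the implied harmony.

D, F#, B

The written figures 6 are shorthand for 6/3: the 3 is implied.
A third above D in this key is F#.
A sixth above D in this key is B.
Together with the bass D, this spells B minor in first inversion.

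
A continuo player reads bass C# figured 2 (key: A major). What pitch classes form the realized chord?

C#, D, F#, A

The written figures 2 are shorthand for 6/4/2: the 6/4 are implied.
A second above C# in this key is D.
A fourth above C# in this key is F#.
A sixth above C# in this key is A.
Together with the bass C#, this spells D major seventh in third inversion.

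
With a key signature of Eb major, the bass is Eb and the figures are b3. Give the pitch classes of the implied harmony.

Eb, Gb, Bb

The written figures b3 are shorthand for 5/3: the 5 is implied.
A third above Eb in this key is G, lowered to Gb by the flat.
A fifth above Eb in this key is Bb.
Together with the bass Eb, this spells Eb minor in root position.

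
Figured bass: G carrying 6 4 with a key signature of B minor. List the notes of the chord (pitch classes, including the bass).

G, C#, E

A fourth above G in this key is C#.
A sixth above G in this key is E.
Together with the bass G, this spells C# diminished in second inversion.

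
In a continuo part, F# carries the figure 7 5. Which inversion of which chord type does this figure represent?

seventh chord, root position

7 5 is shorthand for 7/5/3.
Intervals of 7/5/3 above the bass form a seventh chord; the bass is the root, so this is root position.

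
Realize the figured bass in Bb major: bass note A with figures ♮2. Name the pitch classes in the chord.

The written figures ♮2 are shorthand for 6/4/2: the 6/4 are implied.
A second above A in this key is Bb, made natural (B) by the ♮ figure.
A fourth above A in this key is D.
A sixth above A in this key is F.
Together with the bass A, this spells B half-diminished seventh in third inversion.

A, B, D, F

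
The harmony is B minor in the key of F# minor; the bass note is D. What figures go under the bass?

6

D is the third of B minor, so the chord is in first inversion.
A triad in first inversion is figured 6/3, conventionally abbreviated 6.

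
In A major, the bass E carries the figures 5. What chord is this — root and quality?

The figures 5 indicate a triad in root position.
In root position the bass is the root, so the root is E.
The chord tones are E, G#, B, giving E major.

E major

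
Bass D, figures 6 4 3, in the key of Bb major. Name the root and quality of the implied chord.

The figures 6 4 3 indicate a seventh chord in second inversion.
In second inversion the root lies a fourth above the bass: a fourth above D in Bb major is G.
The chord tones are D, F, G, Bb, giving G minor seventh.

G minor seventh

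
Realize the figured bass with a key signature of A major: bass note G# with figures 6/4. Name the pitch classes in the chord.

A fourth above G# in this key is C#.
A sixth above G# in this key is E.
Together with the bass G#, this spells C# minor in second inversion.

G#, C#, E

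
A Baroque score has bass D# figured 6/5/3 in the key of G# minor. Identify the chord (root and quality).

B major seventh

The figures 6/5/3 indicate a seventh chord in first inversion.
In first inversion the root lies a sixth above the bass: a sixth above D# in G# minor is B.
The chord tones are D#, F#, A#, B, giving B major seventh.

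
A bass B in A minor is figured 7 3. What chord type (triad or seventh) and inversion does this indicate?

seventh chord, root position

7 3 is shorthand for 7/5/3.
Intervals of 7/5/3 above the bass form a seventh chord; the bass is the root, so this is root position.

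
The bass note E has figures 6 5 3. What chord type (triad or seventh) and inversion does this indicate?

seventh chord, first inversion

Intervals of 6/5/3 above the bass form a seventh chord; the bass is the third, so this is first inversion.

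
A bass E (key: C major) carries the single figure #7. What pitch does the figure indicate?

D#

Counting 6 letter steps above E lands on D; in C major, that letter is D.
The #7 figure raises it a semitone, giving D#.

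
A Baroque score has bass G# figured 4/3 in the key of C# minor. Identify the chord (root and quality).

C# minor seventh

The figures 4/3 indicate a seventh chord in second inversion.
In second inversion the root lies a fourth above the bass: a fourth above G# in C# minor is C#.
The chord tones are G#, B, C#, E, giving C# minor seventh.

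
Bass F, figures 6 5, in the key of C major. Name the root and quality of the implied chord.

D minor seventh

The figures 6 5 indicate a seventh chord in first inversion.
In first inversion the root lies a sixth above the bass: a sixth above F in C major is D.
The chord tones are F, A, C, D, giving D minor seventh.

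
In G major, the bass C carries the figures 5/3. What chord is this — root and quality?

C major

The figures 5/3 indicate a triad in root position.
In root position the bass is the root, so the root is C.
The chord tones are C, E, G, giving C major.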